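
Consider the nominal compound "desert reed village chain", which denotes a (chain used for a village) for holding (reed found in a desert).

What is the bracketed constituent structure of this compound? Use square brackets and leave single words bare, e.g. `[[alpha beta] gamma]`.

At the top level: head "chain" (specifically "village chain"); modifier "desert reed".
Within "desert reed", the head is "reed" and the modifier is "desert".
Within "village chain", the head is "chain" and the modifier is "village".
Assembled: [[desert reed] [village chain]].

[[desert reed] [village chain]]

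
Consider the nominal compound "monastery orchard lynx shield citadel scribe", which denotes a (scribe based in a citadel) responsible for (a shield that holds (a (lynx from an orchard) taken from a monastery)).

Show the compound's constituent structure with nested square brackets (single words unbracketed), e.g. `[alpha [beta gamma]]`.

Overall it is a kind of scribe (specifically "citadel scribe"); the modifier is "monastery orchard lynx shield".
Inside "monastery orchard lynx shield": head "shield", modifier "monastery orchard lynx".
Inside "monastery orchard lynx": head "lynx" (specifically "orchard lynx"), modifier "monastery".
Inside "orchard lynx": head "lynx", modifier "orchard".
Inside "citadel scribe": head "scribe", modifier "citadel".
Putting it together: [[[monastery [orchard lynx]] shield] [citadel scribe]].

[[[monastery [orchard lynx]] shield] [citadel scribe]]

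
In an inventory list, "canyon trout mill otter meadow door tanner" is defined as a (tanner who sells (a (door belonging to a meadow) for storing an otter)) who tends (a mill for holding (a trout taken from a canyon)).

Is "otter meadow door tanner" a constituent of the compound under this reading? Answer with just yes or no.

The paraphrase groups the words so that "otter meadow door tanner" is one unit: it corresponds to a single parenthesized sub-phrase.
The full structure is [[[canyon trout] mill] [[otter [meadow door]] tanner]], in which [otter meadow door tanner] is a constituent.

yes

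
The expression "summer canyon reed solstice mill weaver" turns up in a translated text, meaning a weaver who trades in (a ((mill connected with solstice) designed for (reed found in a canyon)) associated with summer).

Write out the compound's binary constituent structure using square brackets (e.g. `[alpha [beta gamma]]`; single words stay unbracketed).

Overall it is a kind of weaver; the modifier is "summer canyon reed solstice mill".
"summer canyon reed solstice mill" → head "mill" (specifically "canyon reed solstice mill"), modifier "summer".
"canyon reed solstice mill" → head "mill" (specifically "solstice mill"), modifier "canyon reed".
"canyon reed" → head "reed", modifier "canyon".
"solstice mill" → head "mill", modifier "solstice".
Putting it together: [[summer [[canyon reed] [solstice mill]]] weaver].

[[summer [[canyon reed] [solstice mill]]] weaver]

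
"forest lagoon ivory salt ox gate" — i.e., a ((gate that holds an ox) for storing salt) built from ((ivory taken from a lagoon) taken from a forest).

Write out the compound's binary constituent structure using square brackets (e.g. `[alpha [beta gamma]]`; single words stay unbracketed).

The outermost head in the paraphrase is "gate" (specifically "salt ox gate"), modified by "forest lagoon ivory".
Inside "forest lagoon ivory": head "ivory" (specifically "lagoon ivory"), modifier "forest".
Inside "lagoon ivory": head "ivory", modifier "lagoon".
Inside "salt ox gate": head "gate" (specifically "ox gate"), modifier "salt".
Inside "ox gate": head "gate", modifier "ox".
So the structure is [[forest [lagoon ivory]] [salt [ox gate]]].

[[forest [lagoon ivory]] [salt [ox gate]]]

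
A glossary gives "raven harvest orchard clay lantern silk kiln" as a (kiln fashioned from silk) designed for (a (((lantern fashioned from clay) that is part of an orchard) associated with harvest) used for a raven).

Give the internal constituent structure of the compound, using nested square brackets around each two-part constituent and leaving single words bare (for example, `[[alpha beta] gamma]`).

[[raven [harvest [orchard [clay lantern]]]] [silk kiln]]

Overall it is a kind of kiln (specifically "silk kiln"); the modifier is "raven harvest orchard clay lantern".
Within "raven harvest orchard clay lantern", the head is "lantern" (specifically "harvest orchard clay lantern") and the modifier is "raven".
Within "harvest orchard clay lantern", the head is "lantern" (specifically "orchard clay lantern") and the modifier is "harvest".
Within "orchard clay lantern", the head is "lantern" (specifically "clay lantern") and the modifier is "orchard".
Within "clay lantern", the head is "lantern" and the modifier is "clay".
Within "silk kiln", the head is "kiln" and the modifier is "silk".
So the structure is [[raven [harvest [orchard [clay lantern]]]] [silk kiln]].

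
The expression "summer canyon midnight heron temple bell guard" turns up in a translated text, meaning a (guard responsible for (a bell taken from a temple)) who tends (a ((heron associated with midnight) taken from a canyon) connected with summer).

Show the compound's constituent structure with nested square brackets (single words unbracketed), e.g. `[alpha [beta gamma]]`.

[[summer [canyon [midnight heron]]] [[temple bell] guard]]

Whole compound: head "guard" (specifically "temple bell guard"), modifier "summer canyon midnight heron".
Within "summer canyon midnight heron", the head is "heron" (specifically "canyon midnight heron") and the modifier is "summer".
Within "canyon midnight heron", the head is "heron" (specifically "midnight heron") and the modifier is "canyon".
Within "midnight heron", the head is "heron" and the modifier is "midnight".
Within "temple bell guard", the head is "guard" and the modifier is "temple bell".
Within "temple bell", the head is "bell" and the modifier is "temple".
So the structure is [[summer [canyon [midnight heron]]] [[temple bell] guard]].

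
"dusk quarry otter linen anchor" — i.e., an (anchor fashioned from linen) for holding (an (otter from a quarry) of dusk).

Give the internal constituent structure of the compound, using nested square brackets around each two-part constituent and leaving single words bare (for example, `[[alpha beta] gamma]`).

[[dusk [quarry otter]] [linen anchor]]

The outermost head in the paraphrase is "anchor" (specifically "linen anchor"), modified by "dusk quarry otter".
"dusk quarry otter" → head "otter" (specifically "quarry otter"), modifier "dusk".
"quarry otter" → head "otter", modifier "quarry".
"linen anchor" → head "anchor", modifier "linen".
Assembled: [[dusk [quarry otter]] [linen anchor]].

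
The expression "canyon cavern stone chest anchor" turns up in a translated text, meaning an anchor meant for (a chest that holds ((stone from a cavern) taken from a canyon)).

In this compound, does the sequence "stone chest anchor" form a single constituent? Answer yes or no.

The top-level split is [canyon cavern stone chest] [anchor]; the full structure is [[[canyon [cavern stone]] chest] anchor].
"stone chest anchor" straddles a constituent boundary, so it is not a single unit.

no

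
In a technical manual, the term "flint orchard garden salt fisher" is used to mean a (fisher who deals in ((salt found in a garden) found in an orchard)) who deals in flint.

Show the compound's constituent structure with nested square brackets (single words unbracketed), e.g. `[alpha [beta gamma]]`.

Overall it is a kind of fisher (specifically "orchard garden salt fisher"); the modifier is "flint".
Within "orchard garden salt fisher", the head is "fisher" and the modifier is "orchard garden salt".
Within "orchard garden salt", the head is "salt" (specifically "garden salt") and the modifier is "orchard".
Within "garden salt", the head is "salt" and the modifier is "garden".
So the structure is [flint [[orchard [garden salt]] fisher]].

[flint [[orchard [garden salt]] fisher]]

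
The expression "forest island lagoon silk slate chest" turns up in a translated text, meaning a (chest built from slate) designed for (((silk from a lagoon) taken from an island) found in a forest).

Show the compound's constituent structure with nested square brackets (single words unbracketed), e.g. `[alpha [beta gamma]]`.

At the top level: head "chest" (specifically "slate chest"); modifier "forest island lagoon silk".
Within "forest island lagoon silk", the head is "silk" (specifically "island lagoon silk") and the modifier is "forest".
Within "island lagoon silk", the head is "silk" (specifically "lagoon silk") and the modifier is "island".
Within "lagoon silk", the head is "silk" and the modifier is "lagoon".
Within "slate chest", the head is "chest" and the modifier is "slate".
Putting it together: [[forest [island [lagoon silk]]] [slate chest]].

[[forest [island [lagoon silk]]] [slate chest]]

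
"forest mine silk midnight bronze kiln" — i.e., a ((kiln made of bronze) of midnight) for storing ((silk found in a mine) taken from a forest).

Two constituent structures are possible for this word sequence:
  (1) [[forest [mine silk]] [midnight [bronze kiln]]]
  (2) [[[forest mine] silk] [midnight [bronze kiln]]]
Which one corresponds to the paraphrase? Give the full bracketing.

[[forest [mine silk]] [midnight [bronze kiln]]]

The paraphrase's head is the "kiln" part ("midnight bronze kiln"); its modifier is "forest mine silk".
That top-level split, carried through the inner groups, gives [[forest [mine silk]] [midnight [bronze kiln]]].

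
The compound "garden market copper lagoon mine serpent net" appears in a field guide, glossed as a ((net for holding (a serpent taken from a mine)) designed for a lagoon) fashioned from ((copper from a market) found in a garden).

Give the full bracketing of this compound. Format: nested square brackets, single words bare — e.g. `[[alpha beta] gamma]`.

At the top level: head "net" (specifically "lagoon mine serpent net"); modifier "garden market copper".
Within "garden market copper", the head is "copper" (specifically "market copper") and the modifier is "garden".
Within "market copper", the head is "copper" and the modifier is "market".
Within "lagoon mine serpent net", the head is "net" (specifically "mine serpent net") and the modifier is "lagoon".
Within "mine serpent net", the head is "net" and the modifier is "mine serpent".
Within "mine serpent", the head is "serpent" and the modifier is "mine".
So the structure is [[garden [market copper]] [lagoon [[mine serpent] net]]].

[[garden [market copper]] [lagoon [[mine serpent] net]]]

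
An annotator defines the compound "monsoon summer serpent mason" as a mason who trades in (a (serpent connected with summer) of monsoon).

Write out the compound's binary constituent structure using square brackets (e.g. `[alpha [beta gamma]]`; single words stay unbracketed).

[[monsoon [summer serpent]] mason]

At the top level: head "mason"; modifier "monsoon summer serpent".
"monsoon summer serpent" → head "serpent" (specifically "summer serpent"), modifier "monsoon".
"summer serpent" → head "serpent", modifier "summer".
Putting it together: [[monsoon [summer serpent]] mason].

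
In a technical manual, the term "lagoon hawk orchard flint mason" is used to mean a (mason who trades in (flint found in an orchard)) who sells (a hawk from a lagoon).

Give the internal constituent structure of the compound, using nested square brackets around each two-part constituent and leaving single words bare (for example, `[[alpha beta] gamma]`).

Overall it is a kind of mason (specifically "orchard flint mason"); the modifier is "lagoon hawk".
Within "lagoon hawk", the head is "hawk" and the modifier is "lagoon".
Within "orchard flint mason", the head is "mason" and the modifier is "orchard flint".
Within "orchard flint", the head is "flint" and the modifier is "orchard".
Putting it together: [[lagoon hawk] [[orchard flint] mason]].

[[lagoon hawk] [[orchard flint] mason]]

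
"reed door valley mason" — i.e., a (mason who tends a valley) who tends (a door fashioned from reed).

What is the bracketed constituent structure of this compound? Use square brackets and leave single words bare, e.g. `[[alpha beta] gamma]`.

[[reed door] [valley mason]]

Overall it is a kind of mason (specifically "valley mason"); the modifier is "reed door".
Inside "reed door": head "door", modifier "reed".
Inside "valley mason": head "mason", modifier "valley".
So the structure is [[reed door] [valley mason]].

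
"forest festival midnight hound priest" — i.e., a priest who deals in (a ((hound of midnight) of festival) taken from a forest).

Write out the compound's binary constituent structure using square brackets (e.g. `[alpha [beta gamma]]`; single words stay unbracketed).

At the top level: head "priest"; modifier "forest festival midnight hound".
Inside "forest festival midnight hound": head "hound" (specifically "festival midnight hound"), modifier "forest".
Inside "festival midnight hound": head "hound" (specifically "midnight hound"), modifier "festival".
Inside "midnight hound": head "hound", modifier "midnight".
So the structure is [[forest [festival [midnight hound]]] priest].

[[forest [festival [midnight hound]]] priest]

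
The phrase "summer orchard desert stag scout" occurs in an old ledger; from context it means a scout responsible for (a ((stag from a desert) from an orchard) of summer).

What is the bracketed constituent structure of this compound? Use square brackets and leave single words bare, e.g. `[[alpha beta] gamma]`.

[[summer [orchard [desert stag]]] scout]

The outermost head in the paraphrase is "scout", modified by "summer orchard desert stag".
"summer orchard desert stag" → head "stag" (specifically "orchard desert stag"), modifier "summer".
"orchard desert stag" → head "stag" (specifically "desert stag"), modifier "orchard".
"desert stag" → head "stag", modifier "desert".
Assembled: [[summer [orchard [desert stag]]] scout].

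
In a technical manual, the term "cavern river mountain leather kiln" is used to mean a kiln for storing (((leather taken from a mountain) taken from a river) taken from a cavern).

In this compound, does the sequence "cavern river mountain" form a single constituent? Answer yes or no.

no

The top-level split is [cavern river mountain leather] [kiln]; the full structure is [[cavern [river [mountain leather]]] kiln].
"cavern river mountain" straddles a constituent boundary, so it is not a single unit.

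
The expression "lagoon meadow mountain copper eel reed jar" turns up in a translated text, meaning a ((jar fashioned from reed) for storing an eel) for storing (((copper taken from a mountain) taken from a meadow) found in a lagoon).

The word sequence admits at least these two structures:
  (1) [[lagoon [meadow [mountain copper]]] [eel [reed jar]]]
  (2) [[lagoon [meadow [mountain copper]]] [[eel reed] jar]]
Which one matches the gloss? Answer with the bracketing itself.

[[lagoon [meadow [mountain copper]]] [eel [reed jar]]]

The paraphrase's head is the "jar" part ("eel reed jar"); its modifier is "lagoon meadow mountain copper".
That top-level split, carried through the inner groups, gives [[lagoon [meadow [mountain copper]]] [eel [reed jar]]].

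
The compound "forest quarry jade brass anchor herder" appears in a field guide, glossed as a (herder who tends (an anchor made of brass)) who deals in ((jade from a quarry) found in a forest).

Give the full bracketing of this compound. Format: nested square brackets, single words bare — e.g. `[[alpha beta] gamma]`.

[[forest [quarry jade]] [[brass anchor] herder]]

Whole compound: head "herder" (specifically "brass anchor herder"), modifier "forest quarry jade".
Within "forest quarry jade", the head is "jade" (specifically "quarry jade") and the modifier is "forest".
Within "quarry jade", the head is "jade" and the modifier is "quarry".
Within "brass anchor herder", the head is "herder" and the modifier is "brass anchor".
Within "brass anchor", the head is "anchor" and the modifier is "brass".
Assembled: [[forest [quarry jade]] [[brass anchor] herder]].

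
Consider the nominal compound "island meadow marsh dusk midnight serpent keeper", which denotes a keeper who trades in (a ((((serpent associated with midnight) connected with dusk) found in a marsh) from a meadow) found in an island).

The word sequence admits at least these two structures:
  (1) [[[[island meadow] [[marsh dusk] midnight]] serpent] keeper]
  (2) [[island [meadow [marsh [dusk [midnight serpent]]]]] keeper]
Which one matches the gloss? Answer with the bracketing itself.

The paraphrase's head is the "keeper" part ("keeper"); its modifier is "island meadow marsh dusk midnight serpent".
That top-level split, carried through the inner groups, gives [[island [meadow [marsh [dusk [midnight serpent]]]]] keeper].

[[island [meadow [marsh [dusk [midnight serpent]]]]] keeper]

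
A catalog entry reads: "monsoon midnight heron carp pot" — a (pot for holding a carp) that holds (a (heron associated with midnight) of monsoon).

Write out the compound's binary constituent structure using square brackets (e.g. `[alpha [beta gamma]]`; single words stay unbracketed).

[[monsoon [midnight heron]] [carp pot]]

The outermost head in the paraphrase is "pot" (specifically "carp pot"), modified by "monsoon midnight heron".
"monsoon midnight heron" → head "heron" (specifically "midnight heron"), modifier "monsoon".
"midnight heron" → head "heron", modifier "midnight".
"carp pot" → head "pot", modifier "carp".
So the structure is [[monsoon [midnight heron]] [carp pot]].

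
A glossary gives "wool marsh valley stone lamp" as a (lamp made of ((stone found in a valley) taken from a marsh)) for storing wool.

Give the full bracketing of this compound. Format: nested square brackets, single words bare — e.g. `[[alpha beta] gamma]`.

[wool [[marsh [valley stone]] lamp]]

Overall it is a kind of lamp (specifically "marsh valley stone lamp"); the modifier is "wool".
"marsh valley stone lamp" → head "lamp", modifier "marsh valley stone".
"marsh valley stone" → head "stone" (specifically "valley stone"), modifier "marsh".
"valley stone" → head "stone", modifier "valley".
Assembled: [wool [[marsh [valley stone]] lamp]].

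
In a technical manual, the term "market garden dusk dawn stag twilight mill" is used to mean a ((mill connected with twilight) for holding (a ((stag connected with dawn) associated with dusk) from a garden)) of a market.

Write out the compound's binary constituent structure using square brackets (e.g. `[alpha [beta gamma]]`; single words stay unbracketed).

Overall it is a kind of mill (specifically "garden dusk dawn stag twilight mill"); the modifier is "market".
"garden dusk dawn stag twilight mill" → head "mill" (specifically "twilight mill"), modifier "garden dusk dawn stag".
"garden dusk dawn stag" → head "stag" (specifically "dusk dawn stag"), modifier "garden".
"dusk dawn stag" → head "stag" (specifically "dawn stag"), modifier "dusk".
"dawn stag" → head "stag", modifier "dawn".
"twilight mill" → head "mill", modifier "twilight".
Putting it together: [market [[garden [dusk [dawn stag]]] [twilight mill]]].

[market [[garden [dusk [dawn stag]]] [twilight mill]]]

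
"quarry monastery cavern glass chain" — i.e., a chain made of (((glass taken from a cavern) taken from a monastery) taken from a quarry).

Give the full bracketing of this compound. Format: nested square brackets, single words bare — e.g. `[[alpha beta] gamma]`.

Whole compound: head "chain", modifier "quarry monastery cavern glass".
Inside "quarry monastery cavern glass": head "glass" (specifically "monastery cavern glass"), modifier "quarry".
Inside "monastery cavern glass": head "glass" (specifically "cavern glass"), modifier "monastery".
Inside "cavern glass": head "glass", modifier "cavern".
Assembled: [[quarry [monastery [cavern glass]]] chain].

[[quarry [monastery [cavern glass]]] chain]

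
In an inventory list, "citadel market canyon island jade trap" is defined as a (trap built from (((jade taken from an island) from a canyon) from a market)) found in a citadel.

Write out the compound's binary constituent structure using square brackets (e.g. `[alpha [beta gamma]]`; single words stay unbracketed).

[citadel [[market [canyon [island jade]]] trap]]

Overall it is a kind of trap (specifically "market canyon island jade trap"); the modifier is "citadel".
"market canyon island jade trap" → head "trap", modifier "market canyon island jade".
"market canyon island jade" → head "jade" (specifically "canyon island jade"), modifier "market".
"canyon island jade" → head "jade" (specifically "island jade"), modifier "canyon".
"island jade" → head "jade", modifier "island".
Assembled: [citadel [[market [canyon [island jade]]] trap]].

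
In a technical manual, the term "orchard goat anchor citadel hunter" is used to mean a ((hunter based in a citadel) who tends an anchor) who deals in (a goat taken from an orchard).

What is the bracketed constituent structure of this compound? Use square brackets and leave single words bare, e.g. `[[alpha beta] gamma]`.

[[orchard goat] [anchor [citadel hunter]]]

At the top level: head "hunter" (specifically "anchor citadel hunter"); modifier "orchard goat".
Inside "orchard goat": head "goat", modifier "orchard".
Inside "anchor citadel hunter": head "hunter" (specifically "citadel hunter"), modifier "anchor".
Inside "citadel hunter": head "hunter", modifier "citadel".
Assembled: [[orchard goat] [anchor [citadel hunter]]].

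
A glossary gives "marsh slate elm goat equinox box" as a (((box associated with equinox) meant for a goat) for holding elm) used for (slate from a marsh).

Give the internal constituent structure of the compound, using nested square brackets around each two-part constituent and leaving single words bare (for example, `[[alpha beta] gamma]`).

[[marsh slate] [elm [goat [equinox box]]]]

At the top level: head "box" (specifically "elm goat equinox box"); modifier "marsh slate".
"marsh slate" → head "slate", modifier "marsh".
"elm goat equinox box" → head "box" (specifically "goat equinox box"), modifier "elm".
"goat equinox box" → head "box" (specifically "equinox box"), modifier "goat".
"equinox box" → head "box", modifier "equinox".
Putting it together: [[marsh slate] [elm [goat [equinox box]]]].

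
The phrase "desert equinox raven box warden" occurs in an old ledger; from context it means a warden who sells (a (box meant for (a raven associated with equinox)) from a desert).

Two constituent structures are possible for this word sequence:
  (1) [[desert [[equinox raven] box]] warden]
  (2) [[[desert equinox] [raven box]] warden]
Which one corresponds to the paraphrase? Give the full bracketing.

The paraphrase's head is the "warden" part ("warden"); its modifier is "desert equinox raven box".
That top-level split, carried through the inner groups, gives [[desert [[equinox raven] box]] warden].

[[desert [[equinox raven] box]] warden]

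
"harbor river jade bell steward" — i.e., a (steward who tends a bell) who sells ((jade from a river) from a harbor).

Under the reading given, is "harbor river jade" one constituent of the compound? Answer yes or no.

yes

The paraphrase groups the words so that "harbor river jade" is one unit: it corresponds to a single parenthesized sub-phrase.
The full structure is [[harbor [river jade]] [bell steward]], in which [harbor river jade] is a constituent.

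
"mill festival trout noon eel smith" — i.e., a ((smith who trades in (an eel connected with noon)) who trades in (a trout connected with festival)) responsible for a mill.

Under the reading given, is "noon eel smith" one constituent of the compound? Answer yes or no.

yes

The paraphrase groups the words so that "noon eel smith" is one unit: it corresponds to a single parenthesized sub-phrase.
The full structure is [mill [[festival trout] [[noon eel] smith]]], in which [noon eel smith] is a constituent.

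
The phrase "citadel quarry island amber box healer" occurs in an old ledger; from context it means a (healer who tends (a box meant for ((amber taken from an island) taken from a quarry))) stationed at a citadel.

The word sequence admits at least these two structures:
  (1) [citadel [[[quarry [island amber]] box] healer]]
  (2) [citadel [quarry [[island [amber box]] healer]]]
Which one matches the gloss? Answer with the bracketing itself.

The paraphrase's head is the "healer" part ("quarry island amber box healer"); its modifier is "citadel".
That top-level split, carried through the inner groups, gives [citadel [[[quarry [island amber]] box] healer]].

[citadel [[[quarry [island amber]] box] healer]]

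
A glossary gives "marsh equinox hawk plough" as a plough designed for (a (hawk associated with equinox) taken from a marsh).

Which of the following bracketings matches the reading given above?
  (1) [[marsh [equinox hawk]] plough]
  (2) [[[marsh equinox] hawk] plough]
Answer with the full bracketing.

[[marsh [equinox hawk]] plough]

The paraphrase's head is the "plough" part ("plough"); its modifier is "marsh equinox hawk".
That top-level split, carried through the inner groups, gives [[marsh [equinox hawk]] plough].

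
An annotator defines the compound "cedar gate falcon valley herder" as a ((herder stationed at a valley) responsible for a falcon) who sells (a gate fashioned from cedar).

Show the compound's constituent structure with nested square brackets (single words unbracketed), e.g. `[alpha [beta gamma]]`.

[[cedar gate] [falcon [valley herder]]]

At the top level: head "herder" (specifically "falcon valley herder"); modifier "cedar gate".
"cedar gate" → head "gate", modifier "cedar".
"falcon valley herder" → head "herder" (specifically "valley herder"), modifier "falcon".
"valley herder" → head "herder", modifier "valley".
So the structure is [[cedar gate] [falcon [valley herder]]].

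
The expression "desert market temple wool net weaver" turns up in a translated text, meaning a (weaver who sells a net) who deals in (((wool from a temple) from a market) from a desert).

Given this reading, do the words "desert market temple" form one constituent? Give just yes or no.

no

The top-level split is [desert market temple wool] [net weaver]; the full structure is [[desert [market [temple wool]]] [net weaver]].
"desert market temple" straddles a constituent boundary, so it is not a single unit.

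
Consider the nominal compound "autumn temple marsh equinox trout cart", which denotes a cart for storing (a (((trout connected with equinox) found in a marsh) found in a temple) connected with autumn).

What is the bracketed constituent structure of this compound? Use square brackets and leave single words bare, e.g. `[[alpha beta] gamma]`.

[[autumn [temple [marsh [equinox trout]]]] cart]

Whole compound: head "cart", modifier "autumn temple marsh equinox trout".
Within "autumn temple marsh equinox trout", the head is "trout" (specifically "temple marsh equinox trout") and the modifier is "autumn".
Within "temple marsh equinox trout", the head is "trout" (specifically "marsh equinox trout") and the modifier is "temple".
Within "marsh equinox trout", the head is "trout" (specifically "equinox trout") and the modifier is "marsh".
Within "equinox trout", the head is "trout" and the modifier is "equinox".
So the structure is [[autumn [temple [marsh [equinox trout]]]] cart].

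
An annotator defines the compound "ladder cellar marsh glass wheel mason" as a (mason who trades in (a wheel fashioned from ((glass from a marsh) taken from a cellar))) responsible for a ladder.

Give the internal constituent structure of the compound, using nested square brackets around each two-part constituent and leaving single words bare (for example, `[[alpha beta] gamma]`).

[ladder [[[cellar [marsh glass]] wheel] mason]]

Overall it is a kind of mason (specifically "cellar marsh glass wheel mason"); the modifier is "ladder".
"cellar marsh glass wheel mason" → head "mason", modifier "cellar marsh glass wheel".
"cellar marsh glass wheel" → head "wheel", modifier "cellar marsh glass".
"cellar marsh glass" → head "glass" (specifically "marsh glass"), modifier "cellar".
"marsh glass" → head "glass", modifier "marsh".
Putting it together: [ladder [[[cellar [marsh glass]] wheel] mason]].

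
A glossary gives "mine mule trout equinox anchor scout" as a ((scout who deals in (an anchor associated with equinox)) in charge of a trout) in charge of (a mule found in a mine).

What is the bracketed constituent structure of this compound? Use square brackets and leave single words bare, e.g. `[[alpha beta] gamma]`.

At the top level: head "scout" (specifically "trout equinox anchor scout"); modifier "mine mule".
Within "mine mule", the head is "mule" and the modifier is "mine".
Within "trout equinox anchor scout", the head is "scout" (specifically "equinox anchor scout") and the modifier is "trout".
Within "equinox anchor scout", the head is "scout" and the modifier is "equinox anchor".
Within "equinox anchor", the head is "anchor" and the modifier is "equinox".
Putting it together: [[mine mule] [trout [[equinox anchor] scout]]].

[[mine mule] [trout [[equinox anchor] scout]]]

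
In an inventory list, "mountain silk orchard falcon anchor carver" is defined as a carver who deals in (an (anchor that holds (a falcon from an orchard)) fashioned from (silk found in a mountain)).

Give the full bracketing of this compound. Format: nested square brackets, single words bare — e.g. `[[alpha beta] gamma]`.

[[[mountain silk] [[orchard falcon] anchor]] carver]

Whole compound: head "carver", modifier "mountain silk orchard falcon anchor".
"mountain silk orchard falcon anchor" → head "anchor" (specifically "orchard falcon anchor"), modifier "mountain silk".
"mountain silk" → head "silk", modifier "mountain".
"orchard falcon anchor" → head "anchor", modifier "orchard falcon".
"orchard falcon" → head "falcon", modifier "orchard".
Assembled: [[[mountain silk] [[orchard falcon] anchor]] carver].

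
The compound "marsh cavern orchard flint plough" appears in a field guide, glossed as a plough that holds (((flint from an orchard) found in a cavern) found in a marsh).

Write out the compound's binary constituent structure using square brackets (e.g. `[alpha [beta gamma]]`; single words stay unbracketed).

[[marsh [cavern [orchard flint]]] plough]

Whole compound: head "plough", modifier "marsh cavern orchard flint".
"marsh cavern orchard flint" → head "flint" (specifically "cavern orchard flint"), modifier "marsh".
"cavern orchard flint" → head "flint" (specifically "orchard flint"), modifier "cavern".
"orchard flint" → head "flint", modifier "orchard".
Assembled: [[marsh [cavern [orchard flint]]] plough].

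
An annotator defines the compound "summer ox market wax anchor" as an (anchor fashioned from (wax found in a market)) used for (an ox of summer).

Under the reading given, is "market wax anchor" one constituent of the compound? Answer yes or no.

The paraphrase groups the words so that "market wax anchor" is one unit: it corresponds to a single parenthesized sub-phrase.
The full structure is [[summer ox] [[market wax] anchor]], in which [market wax anchor] is a constituent.

yes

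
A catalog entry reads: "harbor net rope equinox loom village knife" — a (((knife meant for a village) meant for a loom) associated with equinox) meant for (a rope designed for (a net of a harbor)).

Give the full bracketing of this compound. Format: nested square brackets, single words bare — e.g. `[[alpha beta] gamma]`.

[[[harbor net] rope] [equinox [loom [village knife]]]]

The outermost head in the paraphrase is "knife" (specifically "equinox loom village knife"), modified by "harbor net rope".
"harbor net rope" → head "rope", modifier "harbor net".
"harbor net" → head "net", modifier "harbor".
"equinox loom village knife" → head "knife" (specifically "loom village knife"), modifier "equinox".
"loom village knife" → head "knife" (specifically "village knife"), modifier "loom".
"village knife" → head "knife", modifier "village".
So the structure is [[[harbor net] rope] [equinox [loom [village knife]]]].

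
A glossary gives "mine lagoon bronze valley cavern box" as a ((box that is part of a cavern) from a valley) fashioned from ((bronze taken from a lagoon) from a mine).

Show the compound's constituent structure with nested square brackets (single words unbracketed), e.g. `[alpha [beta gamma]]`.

The outermost head in the paraphrase is "box" (specifically "valley cavern box"), modified by "mine lagoon bronze".
Inside "mine lagoon bronze": head "bronze" (specifically "lagoon bronze"), modifier "mine".
Inside "lagoon bronze": head "bronze", modifier "lagoon".
Inside "valley cavern box": head "box" (specifically "cavern box"), modifier "valley".
Inside "cavern box": head "box", modifier "cavern".
Putting it together: [[mine [lagoon bronze]] [valley [cavern box]]].

[[mine [lagoon bronze]] [valley [cavern box]]]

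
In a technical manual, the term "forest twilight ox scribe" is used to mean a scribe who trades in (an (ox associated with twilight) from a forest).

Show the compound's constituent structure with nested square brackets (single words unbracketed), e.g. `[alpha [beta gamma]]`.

Whole compound: head "scribe", modifier "forest twilight ox".
Inside "forest twilight ox": head "ox" (specifically "twilight ox"), modifier "forest".
Inside "twilight ox": head "ox", modifier "twilight".
Putting it together: [[forest [twilight ox]] scribe].

[[forest [twilight ox]] scribe]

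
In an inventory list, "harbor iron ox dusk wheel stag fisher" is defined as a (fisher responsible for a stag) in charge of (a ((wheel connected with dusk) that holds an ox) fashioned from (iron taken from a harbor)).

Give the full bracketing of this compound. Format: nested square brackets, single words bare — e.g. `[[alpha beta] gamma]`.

[[[harbor iron] [ox [dusk wheel]]] [stag fisher]]

Overall it is a kind of fisher (specifically "stag fisher"); the modifier is "harbor iron ox dusk wheel".
"harbor iron ox dusk wheel" → head "wheel" (specifically "ox dusk wheel"), modifier "harbor iron".
"harbor iron" → head "iron", modifier "harbor".
"ox dusk wheel" → head "wheel" (specifically "dusk wheel"), modifier "ox".
"dusk wheel" → head "wheel", modifier "dusk".
"stag fisher" → head "fisher", modifier "stag".
Assembled: [[[harbor iron] [ox [dusk wheel]]] [stag fisher]].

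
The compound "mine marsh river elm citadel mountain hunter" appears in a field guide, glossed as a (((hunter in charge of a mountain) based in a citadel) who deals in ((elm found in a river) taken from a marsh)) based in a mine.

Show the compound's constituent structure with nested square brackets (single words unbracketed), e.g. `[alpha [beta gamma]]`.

The outermost head in the paraphrase is "hunter" (specifically "marsh river elm citadel mountain hunter"), modified by "mine".
"marsh river elm citadel mountain hunter" → head "hunter" (specifically "citadel mountain hunter"), modifier "marsh river elm".
"marsh river elm" → head "elm" (specifically "river elm"), modifier "marsh".
"river elm" → head "elm", modifier "river".
"citadel mountain hunter" → head "hunter" (specifically "mountain hunter"), modifier "citadel".
"mountain hunter" → head "hunter", modifier "mountain".
Putting it together: [mine [[marsh [river elm]] [citadel [mountain hunter]]]].

[mine [[marsh [river elm]] [citadel [mountain hunter]]]]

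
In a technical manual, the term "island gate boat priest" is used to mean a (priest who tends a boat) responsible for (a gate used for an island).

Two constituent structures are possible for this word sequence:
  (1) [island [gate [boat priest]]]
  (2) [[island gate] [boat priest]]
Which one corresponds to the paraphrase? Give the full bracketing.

The paraphrase's head is the "priest" part ("boat priest"); its modifier is "island gate".
That top-level split, carried through the inner groups, gives [[island gate] [boat priest]].

[[island gate] [boat priest]]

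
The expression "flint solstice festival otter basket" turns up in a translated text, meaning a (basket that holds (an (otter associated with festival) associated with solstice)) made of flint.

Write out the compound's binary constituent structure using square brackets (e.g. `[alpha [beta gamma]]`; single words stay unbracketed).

[flint [[solstice [festival otter]] basket]]

The outermost head in the paraphrase is "basket" (specifically "solstice festival otter basket"), modified by "flint".
Within "solstice festival otter basket", the head is "basket" and the modifier is "solstice festival otter".
Within "solstice festival otter", the head is "otter" (specifically "festival otter") and the modifier is "solstice".
Within "festival otter", the head is "otter" and the modifier is "festival".
Putting it together: [flint [[solstice [festival otter]] basket]].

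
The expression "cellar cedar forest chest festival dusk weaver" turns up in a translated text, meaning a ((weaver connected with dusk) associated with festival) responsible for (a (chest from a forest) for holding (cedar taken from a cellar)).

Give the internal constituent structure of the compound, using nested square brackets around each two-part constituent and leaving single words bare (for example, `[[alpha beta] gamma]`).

Whole compound: head "weaver" (specifically "festival dusk weaver"), modifier "cellar cedar forest chest".
Inside "cellar cedar forest chest": head "chest" (specifically "forest chest"), modifier "cellar cedar".
Inside "cellar cedar": head "cedar", modifier "cellar".
Inside "forest chest": head "chest", modifier "forest".
Inside "festival dusk weaver": head "weaver" (specifically "dusk weaver"), modifier "festival".
Inside "dusk weaver": head "weaver", modifier "dusk".
Assembled: [[[cellar cedar] [forest chest]] [festival [dusk weaver]]].

[[[cellar cedar] [forest chest]] [festival [dusk weaver]]]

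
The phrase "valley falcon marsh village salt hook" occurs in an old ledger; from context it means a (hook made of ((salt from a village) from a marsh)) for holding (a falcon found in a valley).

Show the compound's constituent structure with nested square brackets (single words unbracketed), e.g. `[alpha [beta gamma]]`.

[[valley falcon] [[marsh [village salt]] hook]]

At the top level: head "hook" (specifically "marsh village salt hook"); modifier "valley falcon".
"valley falcon" → head "falcon", modifier "valley".
"marsh village salt hook" → head "hook", modifier "marsh village salt".
"marsh village salt" → head "salt" (specifically "village salt"), modifier "marsh".
"village salt" → head "salt", modifier "village".
So the structure is [[valley falcon] [[marsh [village salt]] hook]].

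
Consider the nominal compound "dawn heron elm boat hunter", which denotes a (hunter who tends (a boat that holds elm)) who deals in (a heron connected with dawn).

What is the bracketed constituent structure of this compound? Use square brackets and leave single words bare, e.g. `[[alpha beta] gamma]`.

The outermost head in the paraphrase is "hunter" (specifically "elm boat hunter"), modified by "dawn heron".
Within "dawn heron", the head is "heron" and the modifier is "dawn".
Within "elm boat hunter", the head is "hunter" and the modifier is "elm boat".
Within "elm boat", the head is "boat" and the modifier is "elm".
Putting it together: [[dawn heron] [[elm boat] hunter]].

[[dawn heron] [[elm boat] hunter]]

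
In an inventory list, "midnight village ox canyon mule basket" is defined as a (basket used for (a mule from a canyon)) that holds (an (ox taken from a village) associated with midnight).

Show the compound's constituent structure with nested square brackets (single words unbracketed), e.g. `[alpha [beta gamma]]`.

[[midnight [village ox]] [[canyon mule] basket]]

Overall it is a kind of basket (specifically "canyon mule basket"); the modifier is "midnight village ox".
Within "midnight village ox", the head is "ox" (specifically "village ox") and the modifier is "midnight".
Within "village ox", the head is "ox" and the modifier is "village".
Within "canyon mule basket", the head is "basket" and the modifier is "canyon mule".
Within "canyon mule", the head is "mule" and the modifier is "canyon".
Putting it together: [[midnight [village ox]] [[canyon mule] basket]].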